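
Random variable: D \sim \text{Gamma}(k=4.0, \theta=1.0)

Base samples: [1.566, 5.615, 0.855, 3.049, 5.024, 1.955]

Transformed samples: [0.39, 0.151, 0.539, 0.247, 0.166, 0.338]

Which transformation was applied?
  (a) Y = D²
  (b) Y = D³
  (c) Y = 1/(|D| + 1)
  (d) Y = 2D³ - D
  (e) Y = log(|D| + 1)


Checking option (c) Y = 1/(|D| + 1):
  D = 1.566 -> Y = 0.39 ✓
  D = 5.615 -> Y = 0.151 ✓
  D = 0.855 -> Y = 0.539 ✓
All samples match this transformation.

(c) 1/(|D| + 1)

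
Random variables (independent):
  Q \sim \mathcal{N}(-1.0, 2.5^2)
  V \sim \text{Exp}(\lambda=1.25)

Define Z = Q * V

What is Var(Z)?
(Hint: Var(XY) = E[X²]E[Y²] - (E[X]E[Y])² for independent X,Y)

Var(XY) = E[X²]E[Y²] - (E[X]E[Y])²
E[Q] = -1, Var(Q) = 6.25
E[V] = 0.8, Var(V) = 0.64
E[Q²] = 6.25 + (-1)² = 7.25
E[V²] = 0.64 + 0.8² = 1.28
Var(Z) = 7.25*1.28 - (-1*0.8)²
= 9.28 - 0.64 = 8.64

8.64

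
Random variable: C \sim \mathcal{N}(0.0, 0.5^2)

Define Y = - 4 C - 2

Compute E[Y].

For Y = -4C - 2:
E[Y] = -4 * E[C] - 2
E[C] = 0.0 = 0
E[Y] = -4 * 0 - 2 = -2

-2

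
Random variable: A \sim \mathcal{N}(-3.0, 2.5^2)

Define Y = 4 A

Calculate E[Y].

For Y = 4A:
E[Y] = 4 * E[A]
E[A] = -3.0 = -3
E[Y] = 4 * (-3) = -12

-12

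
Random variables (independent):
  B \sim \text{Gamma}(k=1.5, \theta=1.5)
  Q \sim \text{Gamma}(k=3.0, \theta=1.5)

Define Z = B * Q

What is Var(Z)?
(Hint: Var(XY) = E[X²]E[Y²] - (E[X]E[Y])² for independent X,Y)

Var(XY) = E[X²]E[Y²] - (E[X]E[Y])²
E[B] = 2.25, Var(B) = 3.375
E[Q] = 4.5, Var(Q) = 6.75
E[B²] = 3.375 + 2.25² = 8.4375
E[Q²] = 6.75 + 4.5² = 27
Var(Z) = 8.4375*27 - (2.25*4.5)²
= 227.8125 - 102.51562 = 125.29688

125.29688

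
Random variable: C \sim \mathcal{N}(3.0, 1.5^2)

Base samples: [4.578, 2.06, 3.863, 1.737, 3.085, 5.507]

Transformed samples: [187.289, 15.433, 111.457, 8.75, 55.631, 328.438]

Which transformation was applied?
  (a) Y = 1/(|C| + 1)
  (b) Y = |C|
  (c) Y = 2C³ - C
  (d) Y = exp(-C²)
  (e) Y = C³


Checking option (c) Y = 2C³ - C:
  C = 4.578 -> Y = 187.289 ✓
  C = 2.06 -> Y = 15.433 ✓
  C = 3.863 -> Y = 111.457 ✓
All samples match this transformation.

(c) 2C³ - C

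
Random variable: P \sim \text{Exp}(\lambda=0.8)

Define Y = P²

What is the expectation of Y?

E[P²] = Var(P) + (E[P])² = 1.5625 + 1.5625 = 3.125

3.125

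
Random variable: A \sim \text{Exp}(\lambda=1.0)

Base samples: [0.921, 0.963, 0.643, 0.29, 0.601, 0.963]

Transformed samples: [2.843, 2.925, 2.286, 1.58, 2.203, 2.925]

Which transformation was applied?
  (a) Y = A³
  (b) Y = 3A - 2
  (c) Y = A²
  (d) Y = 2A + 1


Checking option (d) Y = 2A + 1:
  A = 0.921 -> Y = 2.843 ✓
  A = 0.963 -> Y = 2.925 ✓
  A = 0.643 -> Y = 2.286 ✓
All samples match this transformation.

(d) 2A + 1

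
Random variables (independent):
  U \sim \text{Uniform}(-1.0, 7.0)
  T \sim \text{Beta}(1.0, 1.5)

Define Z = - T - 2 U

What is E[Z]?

E[Z] = -2*E[U] - 1*E[T]
E[U] = 3
E[T] = 0.4
E[Z] = -2*3 - 1*0.4 = -6.4

-6.4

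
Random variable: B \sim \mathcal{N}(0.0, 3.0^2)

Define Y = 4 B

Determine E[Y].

For Y = 4B:
E[Y] = 4 * E[B]
E[B] = 0.0 = 0
E[Y] = 4 * 0 = 0

0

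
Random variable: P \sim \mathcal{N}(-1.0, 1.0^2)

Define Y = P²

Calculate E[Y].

Using E[X²] = Var(X) + (E[X])²:
E[P] = -1
Var(P) = 1.0^2 = 1
E[P²] = 1 + (-1)² = 1 + 1 = 2

2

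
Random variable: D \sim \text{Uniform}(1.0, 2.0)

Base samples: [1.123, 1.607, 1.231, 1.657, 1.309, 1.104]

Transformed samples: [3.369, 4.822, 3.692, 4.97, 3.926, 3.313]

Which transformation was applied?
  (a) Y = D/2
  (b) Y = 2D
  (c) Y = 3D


Checking option (c) Y = 3D:
  D = 1.123 -> Y = 3.369 ✓
  D = 1.607 -> Y = 4.822 ✓
  D = 1.231 -> Y = 3.692 ✓
All samples match this transformation.

(c) 3D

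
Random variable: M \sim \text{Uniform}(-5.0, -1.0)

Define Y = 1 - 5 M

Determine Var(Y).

For Y = aM + b: Var(Y) = a² * Var(M)
Var(M) = (-1 + 5)^2/12 = 1.3333333
Var(Y) = (-5)² * 1.3333333 = 25 * 1.3333333 = 33.333333

33.333333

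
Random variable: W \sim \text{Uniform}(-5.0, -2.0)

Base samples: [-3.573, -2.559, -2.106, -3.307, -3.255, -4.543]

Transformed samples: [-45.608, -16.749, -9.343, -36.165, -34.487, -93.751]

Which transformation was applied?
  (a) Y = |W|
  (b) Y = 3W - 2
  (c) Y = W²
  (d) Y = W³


Checking option (d) Y = W³:
  W = -3.573 -> Y = -45.608 ✓
  W = -2.559 -> Y = -16.749 ✓
  W = -2.106 -> Y = -9.343 ✓
All samples match this transformation.

(d) W³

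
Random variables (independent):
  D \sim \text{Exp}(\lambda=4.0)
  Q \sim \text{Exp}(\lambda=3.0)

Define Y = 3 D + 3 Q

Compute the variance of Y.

For independent RVs: Var(aX + bY) = a²Var(X) + b²Var(Y)
Var(D) = 0.0625
Var(Q) = 0.11111111
Var(Y) = 3²*0.0625 + 3²*0.11111111
= 9*0.0625 + 9*0.11111111 = 1.5625

1.5625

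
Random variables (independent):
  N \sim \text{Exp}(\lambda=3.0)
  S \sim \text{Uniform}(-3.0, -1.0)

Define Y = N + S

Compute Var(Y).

For independent RVs: Var(aX + bY) = a²Var(X) + b²Var(Y)
Var(N) = 0.11111111
Var(S) = 0.33333333
Var(Y) = 1²*0.11111111 + 1²*0.33333333
= 1*0.11111111 + 1*0.33333333 = 0.44444444

0.44444444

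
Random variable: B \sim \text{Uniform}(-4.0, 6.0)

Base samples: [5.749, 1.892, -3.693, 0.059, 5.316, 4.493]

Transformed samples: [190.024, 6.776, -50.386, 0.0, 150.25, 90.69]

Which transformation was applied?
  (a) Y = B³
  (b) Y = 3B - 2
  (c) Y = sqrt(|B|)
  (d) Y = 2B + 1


Checking option (a) Y = B³:
  B = 5.749 -> Y = 190.024 ✓
  B = 1.892 -> Y = 6.776 ✓
  B = -3.693 -> Y = -50.386 ✓
All samples match this transformation.

(a) B³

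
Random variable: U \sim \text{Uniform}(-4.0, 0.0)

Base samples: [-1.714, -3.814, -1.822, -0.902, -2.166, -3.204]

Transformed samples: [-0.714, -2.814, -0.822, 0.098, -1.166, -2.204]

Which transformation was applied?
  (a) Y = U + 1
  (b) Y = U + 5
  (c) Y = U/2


Checking option (a) Y = U + 1:
  U = -1.714 -> Y = -0.714 ✓
  U = -3.814 -> Y = -2.814 ✓
  U = -1.822 -> Y = -0.822 ✓
All samples match this transformation.

(a) U + 1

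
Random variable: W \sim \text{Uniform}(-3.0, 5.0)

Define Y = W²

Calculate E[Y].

Using E[X²] = Var(X) + (E[X])²:
E[W] = 1
Var(W) = (5 + 3)^2/12 = 5.3333333
E[W²] = 5.3333333 + 1² = 5.3333333 + 1 = 6.3333333

6.3333333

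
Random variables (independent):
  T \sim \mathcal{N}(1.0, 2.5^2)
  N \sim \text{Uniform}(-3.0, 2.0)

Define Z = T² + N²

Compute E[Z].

E[Z] = E[T²] + E[N²]
E[T²] = Var(T) + E[T]² = 6.25 + 1 = 7.25
E[N²] = Var(N) + E[N]² = 2.0833333 + 0.25 = 2.3333333
E[Z] = 7.25 + 2.3333333 = 9.5833333

9.5833333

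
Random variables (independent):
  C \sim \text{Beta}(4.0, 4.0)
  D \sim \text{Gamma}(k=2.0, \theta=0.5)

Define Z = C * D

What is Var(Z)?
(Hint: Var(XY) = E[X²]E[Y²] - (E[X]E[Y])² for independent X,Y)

Var(XY) = E[X²]E[Y²] - (E[X]E[Y])²
E[C] = 0.5, Var(C) = 0.027777778
E[D] = 1, Var(D) = 0.5
E[C²] = 0.027777778 + 0.5² = 0.27777778
E[D²] = 0.5 + 1² = 1.5
Var(Z) = 0.27777778*1.5 - (0.5*1)²
= 0.41666667 - 0.25 = 0.16666667

0.16666667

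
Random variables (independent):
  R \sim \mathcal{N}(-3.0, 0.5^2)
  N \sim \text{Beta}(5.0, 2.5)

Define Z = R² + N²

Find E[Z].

E[Z] = E[R²] + E[N²]
E[R²] = Var(R) + E[R]² = 0.25 + 9 = 9.25
E[N²] = Var(N) + E[N]² = 0.026143791 + 0.44444444 = 0.47058824
E[Z] = 9.25 + 0.47058824 = 9.7205882

9.7205882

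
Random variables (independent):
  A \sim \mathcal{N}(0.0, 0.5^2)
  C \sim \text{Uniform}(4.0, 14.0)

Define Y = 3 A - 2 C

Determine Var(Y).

For independent RVs: Var(aX + bY) = a²Var(X) + b²Var(Y)
Var(A) = 0.25
Var(C) = 8.3333333
Var(Y) = 3²*0.25 + (-2)²*8.3333333
= 9*0.25 + 4*8.3333333 = 35.583333

35.583333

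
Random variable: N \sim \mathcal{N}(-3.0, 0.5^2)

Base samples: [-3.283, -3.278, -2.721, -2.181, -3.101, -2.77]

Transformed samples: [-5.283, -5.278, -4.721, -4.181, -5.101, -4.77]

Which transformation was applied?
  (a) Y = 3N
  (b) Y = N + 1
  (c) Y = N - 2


Checking option (c) Y = N - 2:
  N = -3.283 -> Y = -5.283 ✓
  N = -3.278 -> Y = -5.278 ✓
  N = -2.721 -> Y = -4.721 ✓
All samples match this transformation.

(c) N - 2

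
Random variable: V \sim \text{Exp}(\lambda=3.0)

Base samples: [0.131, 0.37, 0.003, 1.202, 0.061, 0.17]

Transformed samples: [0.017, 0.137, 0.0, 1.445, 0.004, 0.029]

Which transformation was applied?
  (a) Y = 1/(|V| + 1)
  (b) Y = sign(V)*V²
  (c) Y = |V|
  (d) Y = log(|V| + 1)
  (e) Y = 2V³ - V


Checking option (b) Y = sign(V)*V²:
  V = 0.131 -> Y = 0.017 ✓
  V = 0.37 -> Y = 0.137 ✓
  V = 0.003 -> Y = 0.0 ✓
All samples match this transformation.

(b) sign(V)*V²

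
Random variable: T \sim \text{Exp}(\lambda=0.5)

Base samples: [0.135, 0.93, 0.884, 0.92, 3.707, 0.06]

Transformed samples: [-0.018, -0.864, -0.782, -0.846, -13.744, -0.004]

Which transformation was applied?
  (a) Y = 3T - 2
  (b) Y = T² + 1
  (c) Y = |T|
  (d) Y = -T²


Checking option (d) Y = -T²:
  T = 0.135 -> Y = -0.018 ✓
  T = 0.93 -> Y = -0.864 ✓
  T = 0.884 -> Y = -0.782 ✓
All samples match this transformation.

(d) -T²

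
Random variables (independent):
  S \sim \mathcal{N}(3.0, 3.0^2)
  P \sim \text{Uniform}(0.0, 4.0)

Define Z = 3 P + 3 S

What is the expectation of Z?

E[Z] = 3*E[S] + 3*E[P]
E[S] = 3
E[P] = 2
E[Z] = 3*3 + 3*2 = 15

15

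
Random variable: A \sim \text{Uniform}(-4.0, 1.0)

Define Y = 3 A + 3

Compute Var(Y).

For Y = aA + b: Var(Y) = a² * Var(A)
Var(A) = (1 + 4)^2/12 = 2.0833333
Var(Y) = 3² * 2.0833333 = 9 * 2.0833333 = 18.75

18.75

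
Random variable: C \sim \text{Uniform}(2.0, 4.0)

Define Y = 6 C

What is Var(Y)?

For Y = aC + b: Var(Y) = a² * Var(C)
Var(C) = (4 - 2)^2/12 = 0.33333333
Var(Y) = 6² * 0.33333333 = 36 * 0.33333333 = 12

12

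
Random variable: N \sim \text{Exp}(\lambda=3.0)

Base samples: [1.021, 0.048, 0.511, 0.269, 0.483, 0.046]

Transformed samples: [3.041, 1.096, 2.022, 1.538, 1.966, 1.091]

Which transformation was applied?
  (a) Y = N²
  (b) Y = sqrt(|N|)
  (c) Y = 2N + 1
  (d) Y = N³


Checking option (c) Y = 2N + 1:
  N = 1.021 -> Y = 3.041 ✓
  N = 0.048 -> Y = 1.096 ✓
  N = 0.511 -> Y = 2.022 ✓
All samples match this transformation.

(c) 2N + 1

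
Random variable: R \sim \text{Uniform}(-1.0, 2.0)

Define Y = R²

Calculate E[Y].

Using E[X²] = Var(X) + (E[X])²:
E[R] = 0.5
Var(R) = (2 + 1)^2/12 = 0.75
E[R²] = 0.75 + 0.5² = 0.75 + 0.25 = 1

1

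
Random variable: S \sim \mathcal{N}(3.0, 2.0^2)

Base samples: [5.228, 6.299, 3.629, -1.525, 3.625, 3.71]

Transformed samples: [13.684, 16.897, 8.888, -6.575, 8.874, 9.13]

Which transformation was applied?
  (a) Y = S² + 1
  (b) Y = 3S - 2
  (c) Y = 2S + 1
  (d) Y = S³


Checking option (b) Y = 3S - 2:
  S = 5.228 -> Y = 13.684 ✓
  S = 6.299 -> Y = 16.897 ✓
  S = 3.629 -> Y = 8.888 ✓
All samples match this transformation.

(b) 3S - 2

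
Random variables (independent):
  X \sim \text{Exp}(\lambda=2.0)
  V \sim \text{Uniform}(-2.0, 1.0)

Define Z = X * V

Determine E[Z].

For independent RVs: E[XY] = E[X]*E[Y]
E[X] = 0.5
E[V] = -0.5
E[Z] = 0.5 * (-0.5) = -0.25

-0.25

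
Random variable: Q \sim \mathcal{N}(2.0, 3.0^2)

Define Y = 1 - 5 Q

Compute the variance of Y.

For Y = aQ + b: Var(Y) = a² * Var(Q)
Var(Q) = 3.0^2 = 9
Var(Y) = (-5)² * 9 = 25 * 9 = 225

225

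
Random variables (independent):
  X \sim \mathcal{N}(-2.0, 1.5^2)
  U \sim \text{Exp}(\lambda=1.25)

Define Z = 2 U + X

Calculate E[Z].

E[Z] = 1*E[X] + 2*E[U]
E[X] = -2
E[U] = 0.8
E[Z] = 1*(-2) + 2*0.8 = -0.4

-0.4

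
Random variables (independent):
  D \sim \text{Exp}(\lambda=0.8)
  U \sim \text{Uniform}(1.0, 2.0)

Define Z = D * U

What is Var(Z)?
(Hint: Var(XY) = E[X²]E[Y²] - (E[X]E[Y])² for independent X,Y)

Var(XY) = E[X²]E[Y²] - (E[X]E[Y])²
E[D] = 1.25, Var(D) = 1.5625
E[U] = 1.5, Var(U) = 0.083333333
E[D²] = 1.5625 + 1.25² = 3.125
E[U²] = 0.083333333 + 1.5² = 2.3333333
Var(Z) = 3.125*2.3333333 - (1.25*1.5)²
= 7.2916667 - 3.515625 = 3.7760417

3.7760417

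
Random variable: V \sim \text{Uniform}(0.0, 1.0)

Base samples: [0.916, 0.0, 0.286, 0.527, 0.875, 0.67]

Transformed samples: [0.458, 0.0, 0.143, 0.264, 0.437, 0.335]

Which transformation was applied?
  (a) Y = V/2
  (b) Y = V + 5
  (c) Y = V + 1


Checking option (a) Y = V/2:
  V = 0.916 -> Y = 0.458 ✓
  V = 0.0 -> Y = 0.0 ✓
  V = 0.286 -> Y = 0.143 ✓
All samples match this transformation.

(a) V/2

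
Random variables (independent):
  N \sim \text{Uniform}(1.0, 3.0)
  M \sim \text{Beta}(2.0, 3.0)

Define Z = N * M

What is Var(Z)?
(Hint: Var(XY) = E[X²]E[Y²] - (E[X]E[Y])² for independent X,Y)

Var(XY) = E[X²]E[Y²] - (E[X]E[Y])²
E[N] = 2, Var(N) = 0.33333333
E[M] = 0.4, Var(M) = 0.04
E[N²] = 0.33333333 + 2² = 4.3333333
E[M²] = 0.04 + 0.4² = 0.2
Var(Z) = 4.3333333*0.2 - (2*0.4)²
= 0.86666667 - 0.64 = 0.22666667

0.22666667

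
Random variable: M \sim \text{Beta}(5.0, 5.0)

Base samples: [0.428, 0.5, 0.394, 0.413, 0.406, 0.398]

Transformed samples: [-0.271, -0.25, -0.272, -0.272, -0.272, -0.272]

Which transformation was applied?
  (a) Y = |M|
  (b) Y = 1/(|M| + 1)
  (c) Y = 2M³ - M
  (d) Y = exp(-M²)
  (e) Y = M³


Checking option (c) Y = 2M³ - M:
  M = 0.428 -> Y = -0.271 ✓
  M = 0.5 -> Y = -0.25 ✓
  M = 0.394 -> Y = -0.272 ✓
All samples match this transformation.

(c) 2M³ - M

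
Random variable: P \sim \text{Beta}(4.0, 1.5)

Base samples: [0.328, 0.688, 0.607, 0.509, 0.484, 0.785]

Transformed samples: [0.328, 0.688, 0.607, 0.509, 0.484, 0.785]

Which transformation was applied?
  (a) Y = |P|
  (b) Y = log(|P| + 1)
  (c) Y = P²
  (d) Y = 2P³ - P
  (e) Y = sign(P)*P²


Checking option (a) Y = |P|:
  P = 0.328 -> Y = 0.328 ✓
  P = 0.688 -> Y = 0.688 ✓
  P = 0.607 -> Y = 0.607 ✓
All samples match this transformation.

(a) |P|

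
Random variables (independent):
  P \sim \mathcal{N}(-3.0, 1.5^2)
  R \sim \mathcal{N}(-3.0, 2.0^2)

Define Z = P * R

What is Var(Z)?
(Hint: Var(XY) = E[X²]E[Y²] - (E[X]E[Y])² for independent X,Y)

Var(XY) = E[X²]E[Y²] - (E[X]E[Y])²
E[P] = -3, Var(P) = 2.25
E[R] = -3, Var(R) = 4
E[P²] = 2.25 + (-3)² = 11.25
E[R²] = 4 + (-3)² = 13
Var(Z) = 11.25*13 - (-3*(-3))²
= 146.25 - 81 = 65.25

65.25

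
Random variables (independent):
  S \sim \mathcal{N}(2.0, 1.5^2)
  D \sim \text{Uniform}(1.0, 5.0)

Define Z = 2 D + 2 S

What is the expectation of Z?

E[Z] = 2*E[S] + 2*E[D]
E[S] = 2
E[D] = 3
E[Z] = 2*2 + 2*3 = 10

10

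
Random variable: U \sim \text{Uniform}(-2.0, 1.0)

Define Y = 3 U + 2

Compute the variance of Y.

For Y = aU + b: Var(Y) = a² * Var(U)
Var(U) = (1 + 2)^2/12 = 0.75
Var(Y) = 3² * 0.75 = 9 * 0.75 = 6.75

6.75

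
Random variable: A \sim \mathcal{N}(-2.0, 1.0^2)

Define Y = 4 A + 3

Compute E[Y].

For Y = 4A + 3:
E[Y] = 4 * E[A] + 3
E[A] = -2.0 = -2
E[Y] = 4 * (-2) + 3 = -5

-5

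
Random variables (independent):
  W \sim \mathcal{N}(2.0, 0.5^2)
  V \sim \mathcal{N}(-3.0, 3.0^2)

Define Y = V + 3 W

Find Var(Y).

For independent RVs: Var(aX + bY) = a²Var(X) + b²Var(Y)
Var(W) = 0.25
Var(V) = 9
Var(Y) = 3²*0.25 + 1²*9
= 9*0.25 + 1*9 = 11.25

11.25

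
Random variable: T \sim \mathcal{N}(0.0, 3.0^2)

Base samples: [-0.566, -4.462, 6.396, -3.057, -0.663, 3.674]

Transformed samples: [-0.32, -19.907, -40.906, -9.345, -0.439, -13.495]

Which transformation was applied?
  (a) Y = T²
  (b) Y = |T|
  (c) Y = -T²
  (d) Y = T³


Checking option (c) Y = -T²:
  T = -0.566 -> Y = -0.32 ✓
  T = -4.462 -> Y = -19.907 ✓
  T = 6.396 -> Y = -40.906 ✓
All samples match this transformation.

(c) -T²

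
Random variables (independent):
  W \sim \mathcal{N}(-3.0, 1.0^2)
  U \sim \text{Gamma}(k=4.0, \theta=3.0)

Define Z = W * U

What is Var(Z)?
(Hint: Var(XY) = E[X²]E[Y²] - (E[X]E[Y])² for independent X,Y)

Var(XY) = E[X²]E[Y²] - (E[X]E[Y])²
E[W] = -3, Var(W) = 1
E[U] = 12, Var(U) = 36
E[W²] = 1 + (-3)² = 10
E[U²] = 36 + 12² = 180
Var(Z) = 10*180 - (-3*12)²
= 1800 - 1296 = 504

504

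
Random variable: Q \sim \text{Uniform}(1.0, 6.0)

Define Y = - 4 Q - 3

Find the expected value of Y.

For Y = -4Q - 3:
E[Y] = -4 * E[Q] - 3
E[Q] = (1 + 6)/2 = 3.5
E[Y] = -4 * 3.5 - 3 = -17

-17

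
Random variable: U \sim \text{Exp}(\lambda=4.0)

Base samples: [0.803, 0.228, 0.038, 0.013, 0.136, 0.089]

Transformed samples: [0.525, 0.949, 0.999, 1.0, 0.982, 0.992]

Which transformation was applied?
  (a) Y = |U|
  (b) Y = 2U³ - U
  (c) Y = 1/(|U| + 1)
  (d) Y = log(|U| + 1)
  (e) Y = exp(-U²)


Checking option (e) Y = exp(-U²):
  U = 0.803 -> Y = 0.525 ✓
  U = 0.228 -> Y = 0.949 ✓
  U = 0.038 -> Y = 0.999 ✓
All samples match this transformation.

(e) exp(-U²)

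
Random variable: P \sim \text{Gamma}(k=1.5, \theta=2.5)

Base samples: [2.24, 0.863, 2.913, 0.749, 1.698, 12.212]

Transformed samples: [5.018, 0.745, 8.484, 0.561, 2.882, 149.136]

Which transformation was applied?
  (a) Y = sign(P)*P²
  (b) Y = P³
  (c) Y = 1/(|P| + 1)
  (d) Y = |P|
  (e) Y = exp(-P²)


Checking option (a) Y = sign(P)*P²:
  P = 2.24 -> Y = 5.018 ✓
  P = 0.863 -> Y = 0.745 ✓
  P = 2.913 -> Y = 8.484 ✓
All samples match this transformation.

(a) sign(P)*P²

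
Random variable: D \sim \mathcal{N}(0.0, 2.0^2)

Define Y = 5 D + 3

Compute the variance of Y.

For Y = aD + b: Var(Y) = a² * Var(D)
Var(D) = 2.0^2 = 4
Var(Y) = 5² * 4 = 25 * 4 = 100

100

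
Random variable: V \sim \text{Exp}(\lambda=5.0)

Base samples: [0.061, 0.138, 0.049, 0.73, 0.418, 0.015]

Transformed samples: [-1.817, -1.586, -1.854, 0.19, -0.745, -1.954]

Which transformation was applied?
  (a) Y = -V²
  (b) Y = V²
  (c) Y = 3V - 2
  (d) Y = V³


Checking option (c) Y = 3V - 2:
  V = 0.061 -> Y = -1.817 ✓
  V = 0.138 -> Y = -1.586 ✓
  V = 0.049 -> Y = -1.854 ✓
All samples match this transformation.

(c) 3V - 2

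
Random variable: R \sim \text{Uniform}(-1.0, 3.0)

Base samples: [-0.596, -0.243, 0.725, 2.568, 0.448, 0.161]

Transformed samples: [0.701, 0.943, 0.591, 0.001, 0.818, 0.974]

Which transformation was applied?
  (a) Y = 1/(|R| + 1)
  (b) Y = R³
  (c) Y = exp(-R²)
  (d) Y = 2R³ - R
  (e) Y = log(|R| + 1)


Checking option (c) Y = exp(-R²):
  R = -0.596 -> Y = 0.701 ✓
  R = -0.243 -> Y = 0.943 ✓
  R = 0.725 -> Y = 0.591 ✓
All samples match this transformation.

(c) exp(-R²)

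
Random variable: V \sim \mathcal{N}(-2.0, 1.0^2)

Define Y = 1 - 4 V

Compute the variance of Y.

For Y = aV + b: Var(Y) = a² * Var(V)
Var(V) = 1.0^2 = 1
Var(Y) = (-4)² * 1 = 16 * 1 = 16

16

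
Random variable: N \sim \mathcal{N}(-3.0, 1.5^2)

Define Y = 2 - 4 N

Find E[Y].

For Y = -4N + 2:
E[Y] = -4 * E[N] + 2
E[N] = -3.0 = -3
E[Y] = -4 * (-3) + 2 = 14

14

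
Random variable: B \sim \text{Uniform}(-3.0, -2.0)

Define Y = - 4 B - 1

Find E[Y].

For Y = -4B - 1:
E[Y] = -4 * E[B] - 1
E[B] = (-3 - 2)/2 = -2.5
E[Y] = -4 * (-2.5) - 1 = 9

9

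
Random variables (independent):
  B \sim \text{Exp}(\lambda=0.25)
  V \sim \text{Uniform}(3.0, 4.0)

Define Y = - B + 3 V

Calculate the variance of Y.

For independent RVs: Var(aX + bY) = a²Var(X) + b²Var(Y)
Var(B) = 16
Var(V) = 0.083333333
Var(Y) = (-1)²*16 + 3²*0.083333333
= 1*16 + 9*0.083333333 = 16.75

16.75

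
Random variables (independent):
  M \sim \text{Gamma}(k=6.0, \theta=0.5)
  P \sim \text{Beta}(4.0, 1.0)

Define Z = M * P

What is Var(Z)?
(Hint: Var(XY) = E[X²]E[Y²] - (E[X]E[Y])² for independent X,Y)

Var(XY) = E[X²]E[Y²] - (E[X]E[Y])²
E[M] = 3, Var(M) = 1.5
E[P] = 0.8, Var(P) = 0.026666667
E[M²] = 1.5 + 3² = 10.5
E[P²] = 0.026666667 + 0.8² = 0.66666667
Var(Z) = 10.5*0.66666667 - (3*0.8)²
= 7 - 5.76 = 1.24

1.24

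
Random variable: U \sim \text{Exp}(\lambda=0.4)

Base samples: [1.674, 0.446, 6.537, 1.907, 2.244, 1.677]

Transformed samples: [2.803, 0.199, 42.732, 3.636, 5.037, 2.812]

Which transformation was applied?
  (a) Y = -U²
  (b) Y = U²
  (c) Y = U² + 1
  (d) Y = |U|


Checking option (b) Y = U²:
  U = 1.674 -> Y = 2.803 ✓
  U = 0.446 -> Y = 0.199 ✓
  U = 6.537 -> Y = 42.732 ✓
All samples match this transformation.

(b) U²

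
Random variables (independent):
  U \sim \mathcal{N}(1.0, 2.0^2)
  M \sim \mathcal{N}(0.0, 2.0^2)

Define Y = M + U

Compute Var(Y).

For independent RVs: Var(aX + bY) = a²Var(X) + b²Var(Y)
Var(U) = 4
Var(M) = 4
Var(Y) = 1²*4 + 1²*4
= 1*4 + 1*4 = 8

8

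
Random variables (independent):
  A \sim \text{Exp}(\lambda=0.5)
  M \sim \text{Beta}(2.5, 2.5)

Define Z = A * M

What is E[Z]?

For independent RVs: E[XY] = E[X]*E[Y]
E[A] = 2
E[M] = 0.5
E[Z] = 2 * 0.5 = 1

1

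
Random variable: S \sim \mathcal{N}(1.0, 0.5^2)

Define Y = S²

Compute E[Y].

Using E[X²] = Var(X) + (E[X])²:
E[S] = 1
Var(S) = 0.5^2 = 0.25
E[S²] = 0.25 + 1² = 0.25 + 1 = 1.25

1.25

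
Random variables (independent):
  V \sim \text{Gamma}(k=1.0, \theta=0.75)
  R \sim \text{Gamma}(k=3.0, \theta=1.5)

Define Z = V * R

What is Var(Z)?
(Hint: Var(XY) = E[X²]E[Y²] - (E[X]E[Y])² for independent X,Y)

Var(XY) = E[X²]E[Y²] - (E[X]E[Y])²
E[V] = 0.75, Var(V) = 0.5625
E[R] = 4.5, Var(R) = 6.75
E[V²] = 0.5625 + 0.75² = 1.125
E[R²] = 6.75 + 4.5² = 27
Var(Z) = 1.125*27 - (0.75*4.5)²
= 30.375 - 11.390625 = 18.984375

18.984375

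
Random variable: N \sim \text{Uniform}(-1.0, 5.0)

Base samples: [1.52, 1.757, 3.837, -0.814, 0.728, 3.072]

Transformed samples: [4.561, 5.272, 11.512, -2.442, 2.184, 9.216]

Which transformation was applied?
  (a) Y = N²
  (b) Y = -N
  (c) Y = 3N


Checking option (c) Y = 3N:
  N = 1.52 -> Y = 4.561 ✓
  N = 1.757 -> Y = 5.272 ✓
  N = 3.837 -> Y = 11.512 ✓
All samples match this transformation.

(c) 3N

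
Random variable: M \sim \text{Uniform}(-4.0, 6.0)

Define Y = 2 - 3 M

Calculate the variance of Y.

For Y = aM + b: Var(Y) = a² * Var(M)
Var(M) = (6 + 4)^2/12 = 8.3333333
Var(Y) = (-3)² * 8.3333333 = 9 * 8.3333333 = 75

75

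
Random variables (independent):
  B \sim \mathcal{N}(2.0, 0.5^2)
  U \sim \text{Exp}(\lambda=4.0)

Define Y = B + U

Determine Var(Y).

For independent RVs: Var(aX + bY) = a²Var(X) + b²Var(Y)
Var(B) = 0.25
Var(U) = 0.0625
Var(Y) = 1²*0.25 + 1²*0.0625
= 1*0.25 + 1*0.0625 = 0.3125

0.3125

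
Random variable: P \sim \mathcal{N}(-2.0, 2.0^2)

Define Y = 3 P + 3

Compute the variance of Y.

For Y = aP + b: Var(Y) = a² * Var(P)
Var(P) = 2.0^2 = 4
Var(Y) = 3² * 4 = 9 * 4 = 36

36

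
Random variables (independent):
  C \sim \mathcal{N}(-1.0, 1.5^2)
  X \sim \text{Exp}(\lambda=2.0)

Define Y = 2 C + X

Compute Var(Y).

For independent RVs: Var(aX + bY) = a²Var(X) + b²Var(Y)
Var(C) = 2.25
Var(X) = 0.25
Var(Y) = 2²*2.25 + 1²*0.25
= 4*2.25 + 1*0.25 = 9.25

9.25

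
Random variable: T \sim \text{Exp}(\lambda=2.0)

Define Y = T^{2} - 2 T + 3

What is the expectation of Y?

E[Y] = 1*E[T²] - 2*E[T] + 3
E[T] = 0.5
E[T²] = Var(T) + (E[T])² = 0.25 + 0.25 = 0.5
E[Y] = 1*0.5 - 2*0.5 + 3 = 2.5

2.5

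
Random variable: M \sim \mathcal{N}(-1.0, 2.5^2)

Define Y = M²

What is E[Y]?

Using E[X²] = Var(X) + (E[X])²:
E[M] = -1
Var(M) = 2.5^2 = 6.25
E[M²] = 6.25 + (-1)² = 6.25 + 1 = 7.25

7.25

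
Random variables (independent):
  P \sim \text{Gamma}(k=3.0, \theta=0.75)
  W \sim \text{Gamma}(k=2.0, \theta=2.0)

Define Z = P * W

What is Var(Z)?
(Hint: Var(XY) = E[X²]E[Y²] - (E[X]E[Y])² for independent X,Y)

Var(XY) = E[X²]E[Y²] - (E[X]E[Y])²
E[P] = 2.25, Var(P) = 1.6875
E[W] = 4, Var(W) = 8
E[P²] = 1.6875 + 2.25² = 6.75
E[W²] = 8 + 4² = 24
Var(Z) = 6.75*24 - (2.25*4)²
= 162 - 81 = 81

81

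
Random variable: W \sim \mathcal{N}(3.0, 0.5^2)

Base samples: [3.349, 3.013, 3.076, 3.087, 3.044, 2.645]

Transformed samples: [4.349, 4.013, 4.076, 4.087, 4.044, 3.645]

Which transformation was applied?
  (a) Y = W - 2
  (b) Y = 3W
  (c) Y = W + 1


Checking option (c) Y = W + 1:
  W = 3.349 -> Y = 4.349 ✓
  W = 3.013 -> Y = 4.013 ✓
  W = 3.076 -> Y = 4.076 ✓
All samples match this transformation.

(c) W + 1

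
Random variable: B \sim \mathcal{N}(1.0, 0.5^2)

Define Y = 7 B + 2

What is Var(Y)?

For Y = aB + b: Var(Y) = a² * Var(B)
Var(B) = 0.5^2 = 0.25
Var(Y) = 7² * 0.25 = 49 * 0.25 = 12.25

12.25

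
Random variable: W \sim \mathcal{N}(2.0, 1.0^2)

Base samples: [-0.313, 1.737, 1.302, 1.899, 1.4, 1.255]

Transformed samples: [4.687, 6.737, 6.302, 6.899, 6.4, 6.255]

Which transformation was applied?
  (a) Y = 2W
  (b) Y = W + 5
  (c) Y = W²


Checking option (b) Y = W + 5:
  W = -0.313 -> Y = 4.687 ✓
  W = 1.737 -> Y = 6.737 ✓
  W = 1.302 -> Y = 6.302 ✓
All samples match this transformation.

(b) W + 5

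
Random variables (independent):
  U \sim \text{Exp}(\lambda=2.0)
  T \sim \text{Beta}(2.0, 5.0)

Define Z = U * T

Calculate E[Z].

For independent RVs: E[XY] = E[X]*E[Y]
E[U] = 0.5
E[T] = 0.28571429
E[Z] = 0.5 * 0.28571429 = 0.14285714

0.14285714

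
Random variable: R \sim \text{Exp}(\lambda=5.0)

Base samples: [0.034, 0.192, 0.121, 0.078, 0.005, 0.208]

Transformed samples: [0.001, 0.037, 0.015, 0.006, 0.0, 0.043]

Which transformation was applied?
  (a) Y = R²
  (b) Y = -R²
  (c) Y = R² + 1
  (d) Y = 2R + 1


Checking option (a) Y = R²:
  R = 0.034 -> Y = 0.001 ✓
  R = 0.192 -> Y = 0.037 ✓
  R = 0.121 -> Y = 0.015 ✓
All samples match this transformation.

(a) R²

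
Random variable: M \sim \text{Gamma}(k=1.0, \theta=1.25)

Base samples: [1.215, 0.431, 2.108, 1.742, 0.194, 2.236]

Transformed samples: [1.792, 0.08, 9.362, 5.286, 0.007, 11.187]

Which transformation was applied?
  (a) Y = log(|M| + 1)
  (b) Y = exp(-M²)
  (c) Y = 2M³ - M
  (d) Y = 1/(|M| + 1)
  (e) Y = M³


Checking option (e) Y = M³:
  M = 1.215 -> Y = 1.792 ✓
  M = 0.431 -> Y = 0.08 ✓
  M = 2.108 -> Y = 9.362 ✓
All samples match this transformation.

(e) M³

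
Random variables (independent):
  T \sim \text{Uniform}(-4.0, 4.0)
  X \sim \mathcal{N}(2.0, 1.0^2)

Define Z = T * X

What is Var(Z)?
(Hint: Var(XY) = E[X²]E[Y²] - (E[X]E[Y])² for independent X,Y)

Var(XY) = E[X²]E[Y²] - (E[X]E[Y])²
E[T] = 0, Var(T) = 5.3333333
E[X] = 2, Var(X) = 1
E[T²] = 5.3333333 + 0² = 5.3333333
E[X²] = 1 + 2² = 5
Var(Z) = 5.3333333*5 - (0*2)²
= 26.666667 - 0 = 26.666667

26.666667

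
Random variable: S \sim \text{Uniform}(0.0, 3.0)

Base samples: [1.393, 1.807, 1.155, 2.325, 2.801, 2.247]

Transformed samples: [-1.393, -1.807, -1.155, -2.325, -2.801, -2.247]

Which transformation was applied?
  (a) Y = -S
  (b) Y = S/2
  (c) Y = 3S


Checking option (a) Y = -S:
  S = 1.393 -> Y = -1.393 ✓
  S = 1.807 -> Y = -1.807 ✓
  S = 1.155 -> Y = -1.155 ✓
All samples match this transformation.

(a) -S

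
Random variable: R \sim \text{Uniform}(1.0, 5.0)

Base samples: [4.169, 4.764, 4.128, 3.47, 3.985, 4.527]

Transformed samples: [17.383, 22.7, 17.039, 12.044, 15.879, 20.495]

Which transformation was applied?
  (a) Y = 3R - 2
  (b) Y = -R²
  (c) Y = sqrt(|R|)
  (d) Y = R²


Checking option (d) Y = R²:
  R = 4.169 -> Y = 17.383 ✓
  R = 4.764 -> Y = 22.7 ✓
  R = 4.128 -> Y = 17.039 ✓
All samples match this transformation.

(d) R²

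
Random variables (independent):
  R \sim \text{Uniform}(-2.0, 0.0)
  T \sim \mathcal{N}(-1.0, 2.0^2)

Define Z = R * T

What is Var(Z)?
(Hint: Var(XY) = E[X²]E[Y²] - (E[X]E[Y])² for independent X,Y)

Var(XY) = E[X²]E[Y²] - (E[X]E[Y])²
E[R] = -1, Var(R) = 0.33333333
E[T] = -1, Var(T) = 4
E[R²] = 0.33333333 + (-1)² = 1.3333333
E[T²] = 4 + (-1)² = 5
Var(Z) = 1.3333333*5 - (-1*(-1))²
= 6.6666667 - 1 = 5.6666667

5.6666667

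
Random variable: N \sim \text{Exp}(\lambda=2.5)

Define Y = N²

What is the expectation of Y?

E[N²] = Var(N) + (E[N])² = 0.16 + 0.16 = 0.32

0.32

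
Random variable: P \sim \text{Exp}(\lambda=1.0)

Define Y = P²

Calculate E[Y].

E[P²] = Var(P) + (E[P])² = 1 + 1 = 2

2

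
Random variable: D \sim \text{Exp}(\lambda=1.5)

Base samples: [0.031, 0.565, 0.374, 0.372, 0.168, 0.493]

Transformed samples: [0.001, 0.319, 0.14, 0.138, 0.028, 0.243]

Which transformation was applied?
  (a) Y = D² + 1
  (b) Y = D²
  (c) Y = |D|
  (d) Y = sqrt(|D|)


Checking option (b) Y = D²:
  D = 0.031 -> Y = 0.001 ✓
  D = 0.565 -> Y = 0.319 ✓
  D = 0.374 -> Y = 0.14 ✓
All samples match this transformation.

(b) D²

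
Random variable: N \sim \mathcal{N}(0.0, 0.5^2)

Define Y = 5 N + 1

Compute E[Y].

For Y = 5N + 1:
E[Y] = 5 * E[N] + 1
E[N] = 0.0 = 0
E[Y] = 5 * 0 + 1 = 1

1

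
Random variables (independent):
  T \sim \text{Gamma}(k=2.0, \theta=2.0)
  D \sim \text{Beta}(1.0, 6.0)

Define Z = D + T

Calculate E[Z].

E[Z] = 1*E[T] + 1*E[D]
E[T] = 4
E[D] = 0.14285714
E[Z] = 1*4 + 1*0.14285714 = 4.1428571

4.1428571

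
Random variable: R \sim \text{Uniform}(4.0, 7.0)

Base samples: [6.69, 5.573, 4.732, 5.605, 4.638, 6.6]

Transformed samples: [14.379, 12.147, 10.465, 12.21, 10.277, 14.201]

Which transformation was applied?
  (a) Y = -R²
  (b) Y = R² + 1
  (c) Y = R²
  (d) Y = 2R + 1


Checking option (d) Y = 2R + 1:
  R = 6.69 -> Y = 14.379 ✓
  R = 5.573 -> Y = 12.147 ✓
  R = 4.732 -> Y = 10.465 ✓
All samples match this transformation.

(d) 2R + 1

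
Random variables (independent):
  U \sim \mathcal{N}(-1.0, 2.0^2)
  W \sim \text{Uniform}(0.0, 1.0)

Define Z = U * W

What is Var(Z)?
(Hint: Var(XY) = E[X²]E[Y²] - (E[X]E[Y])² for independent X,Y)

Var(XY) = E[X²]E[Y²] - (E[X]E[Y])²
E[U] = -1, Var(U) = 4
E[W] = 0.5, Var(W) = 0.083333333
E[U²] = 4 + (-1)² = 5
E[W²] = 0.083333333 + 0.5² = 0.33333333
Var(Z) = 5*0.33333333 - (-1*0.5)²
= 1.6666667 - 0.25 = 1.4166667

1.4166667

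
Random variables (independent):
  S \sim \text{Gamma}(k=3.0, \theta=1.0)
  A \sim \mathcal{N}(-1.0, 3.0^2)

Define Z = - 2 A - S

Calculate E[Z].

E[Z] = -1*E[S] - 2*E[A]
E[S] = 3
E[A] = -1
E[Z] = -1*3 - 2*(-1) = -1

-1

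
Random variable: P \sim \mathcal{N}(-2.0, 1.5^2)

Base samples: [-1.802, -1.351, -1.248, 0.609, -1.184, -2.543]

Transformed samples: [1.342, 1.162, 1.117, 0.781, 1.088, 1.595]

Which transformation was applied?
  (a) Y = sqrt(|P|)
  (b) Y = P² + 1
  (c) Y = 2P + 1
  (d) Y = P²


Checking option (a) Y = sqrt(|P|):
  P = -1.802 -> Y = 1.342 ✓
  P = -1.351 -> Y = 1.162 ✓
  P = -1.248 -> Y = 1.117 ✓
All samples match this transformation.

(a) sqrt(|P|)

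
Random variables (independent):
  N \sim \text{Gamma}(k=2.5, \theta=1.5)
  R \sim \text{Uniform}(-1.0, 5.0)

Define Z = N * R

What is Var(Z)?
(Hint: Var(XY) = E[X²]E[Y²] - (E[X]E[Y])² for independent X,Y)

Var(XY) = E[X²]E[Y²] - (E[X]E[Y])²
E[N] = 3.75, Var(N) = 5.625
E[R] = 2, Var(R) = 3
E[N²] = 5.625 + 3.75² = 19.6875
E[R²] = 3 + 2² = 7
Var(Z) = 19.6875*7 - (3.75*2)²
= 137.8125 - 56.25 = 81.5625

81.5625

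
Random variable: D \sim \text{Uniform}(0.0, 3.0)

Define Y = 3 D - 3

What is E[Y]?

For Y = 3D - 3:
E[Y] = 3 * E[D] - 3
E[D] = (0 + 3)/2 = 1.5
E[Y] = 3 * 1.5 - 3 = 1.5

1.5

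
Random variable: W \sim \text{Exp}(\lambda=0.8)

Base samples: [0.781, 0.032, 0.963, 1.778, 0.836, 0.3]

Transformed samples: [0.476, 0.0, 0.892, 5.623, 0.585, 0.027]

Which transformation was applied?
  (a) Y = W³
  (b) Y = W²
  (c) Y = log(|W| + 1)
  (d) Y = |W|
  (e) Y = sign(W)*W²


Checking option (a) Y = W³:
  W = 0.781 -> Y = 0.476 ✓
  W = 0.032 -> Y = 0.0 ✓
  W = 0.963 -> Y = 0.892 ✓
All samples match this transformation.

(a) W³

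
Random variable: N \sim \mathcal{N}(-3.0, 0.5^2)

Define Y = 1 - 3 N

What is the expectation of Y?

For Y = -3N + 1:
E[Y] = -3 * E[N] + 1
E[N] = -3.0 = -3
E[Y] = -3 * (-3) + 1 = 10

10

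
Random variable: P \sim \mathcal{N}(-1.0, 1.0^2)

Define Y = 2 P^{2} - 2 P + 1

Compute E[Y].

E[Y] = 2*E[P²] - 2*E[P] + 1
E[P] = -1
E[P²] = Var(P) + (E[P])² = 1 + 1 = 2
E[Y] = 2*2 - 2*(-1) + 1 = 7

7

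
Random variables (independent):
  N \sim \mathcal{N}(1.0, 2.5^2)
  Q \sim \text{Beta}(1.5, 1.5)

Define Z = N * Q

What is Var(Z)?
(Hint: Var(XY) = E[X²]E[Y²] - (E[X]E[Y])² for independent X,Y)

Var(XY) = E[X²]E[Y²] - (E[X]E[Y])²
E[N] = 1, Var(N) = 6.25
E[Q] = 0.5, Var(Q) = 0.0625
E[N²] = 6.25 + 1² = 7.25
E[Q²] = 0.0625 + 0.5² = 0.3125
Var(Z) = 7.25*0.3125 - (1*0.5)²
= 2.265625 - 0.25 = 2.015625

2.015625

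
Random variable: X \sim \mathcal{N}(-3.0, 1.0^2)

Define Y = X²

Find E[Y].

Using E[X²] = Var(X) + (E[X])²:
E[X] = -3
Var(X) = 1.0^2 = 1
E[X²] = 1 + (-3)² = 1 + 9 = 10

10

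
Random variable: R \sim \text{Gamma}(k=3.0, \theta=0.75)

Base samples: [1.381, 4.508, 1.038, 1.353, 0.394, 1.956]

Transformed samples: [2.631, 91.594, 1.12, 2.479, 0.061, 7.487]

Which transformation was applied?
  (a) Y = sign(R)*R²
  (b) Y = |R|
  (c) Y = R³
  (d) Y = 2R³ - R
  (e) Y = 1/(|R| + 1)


Checking option (c) Y = R³:
  R = 1.381 -> Y = 2.631 ✓
  R = 4.508 -> Y = 91.594 ✓
  R = 1.038 -> Y = 1.12 ✓
All samples match this transformation.

(c) R³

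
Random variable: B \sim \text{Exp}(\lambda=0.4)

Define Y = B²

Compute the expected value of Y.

E[B²] = Var(B) + (E[B])² = 6.25 + 6.25 = 12.5

12.5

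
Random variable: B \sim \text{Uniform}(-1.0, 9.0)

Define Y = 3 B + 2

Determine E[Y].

For Y = 3B + 2:
E[Y] = 3 * E[B] + 2
E[B] = (-1 + 9)/2 = 4
E[Y] = 3 * 4 + 2 = 14

14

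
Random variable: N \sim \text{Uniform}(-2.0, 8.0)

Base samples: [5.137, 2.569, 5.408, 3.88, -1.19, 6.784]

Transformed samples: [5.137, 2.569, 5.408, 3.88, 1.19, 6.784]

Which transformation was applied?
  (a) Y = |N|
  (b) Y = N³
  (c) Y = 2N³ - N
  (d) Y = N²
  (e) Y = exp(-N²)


Checking option (a) Y = |N|:
  N = 5.137 -> Y = 5.137 ✓
  N = 2.569 -> Y = 2.569 ✓
  N = 5.408 -> Y = 5.408 ✓
All samples match this transformation.

(a) |N|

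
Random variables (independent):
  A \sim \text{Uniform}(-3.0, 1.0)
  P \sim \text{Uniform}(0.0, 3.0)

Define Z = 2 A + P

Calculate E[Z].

E[Z] = 2*E[A] + 1*E[P]
E[A] = -1
E[P] = 1.5
E[Z] = 2*(-1) + 1*1.5 = -0.5

-0.5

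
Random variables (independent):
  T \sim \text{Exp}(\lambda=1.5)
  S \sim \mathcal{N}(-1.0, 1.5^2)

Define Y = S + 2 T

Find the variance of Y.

For independent RVs: Var(aX + bY) = a²Var(X) + b²Var(Y)
Var(T) = 0.44444444
Var(S) = 2.25
Var(Y) = 2²*0.44444444 + 1²*2.25
= 4*0.44444444 + 1*2.25 = 4.0277778

4.0277778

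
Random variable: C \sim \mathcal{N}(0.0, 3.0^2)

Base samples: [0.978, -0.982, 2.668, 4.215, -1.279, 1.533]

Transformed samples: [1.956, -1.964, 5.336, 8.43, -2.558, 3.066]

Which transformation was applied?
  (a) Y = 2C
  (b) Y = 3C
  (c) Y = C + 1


Checking option (a) Y = 2C:
  C = 0.978 -> Y = 1.956 ✓
  C = -0.982 -> Y = -1.964 ✓
  C = 2.668 -> Y = 5.336 ✓
All samples match this transformation.

(a) 2C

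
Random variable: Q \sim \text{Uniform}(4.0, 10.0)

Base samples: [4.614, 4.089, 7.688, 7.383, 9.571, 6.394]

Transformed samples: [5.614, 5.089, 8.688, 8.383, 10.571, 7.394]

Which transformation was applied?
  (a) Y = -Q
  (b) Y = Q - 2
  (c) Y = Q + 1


Checking option (c) Y = Q + 1:
  Q = 4.614 -> Y = 5.614 ✓
  Q = 4.089 -> Y = 5.089 ✓
  Q = 7.688 -> Y = 8.688 ✓
All samples match this transformation.

(c) Q + 1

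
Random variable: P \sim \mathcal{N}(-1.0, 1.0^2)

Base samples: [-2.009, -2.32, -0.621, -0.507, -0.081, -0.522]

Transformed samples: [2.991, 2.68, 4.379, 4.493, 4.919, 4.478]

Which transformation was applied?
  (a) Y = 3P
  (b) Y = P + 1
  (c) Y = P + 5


Checking option (c) Y = P + 5:
  P = -2.009 -> Y = 2.991 ✓
  P = -2.32 -> Y = 2.68 ✓
  P = -0.621 -> Y = 4.379 ✓
All samples match this transformation.

(c) P + 5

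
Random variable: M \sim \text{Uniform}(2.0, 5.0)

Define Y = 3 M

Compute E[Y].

For Y = 3M:
E[Y] = 3 * E[M]
E[M] = (2 + 5)/2 = 3.5
E[Y] = 3 * 3.5 = 10.5

10.5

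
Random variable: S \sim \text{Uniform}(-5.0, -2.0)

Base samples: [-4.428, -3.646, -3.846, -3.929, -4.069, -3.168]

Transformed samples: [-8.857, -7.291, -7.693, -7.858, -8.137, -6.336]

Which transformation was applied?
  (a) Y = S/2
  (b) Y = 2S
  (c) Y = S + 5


Checking option (b) Y = 2S:
  S = -4.428 -> Y = -8.857 ✓
  S = -3.646 -> Y = -7.291 ✓
  S = -3.846 -> Y = -7.693 ✓
All samples match this transformation.

(b) 2S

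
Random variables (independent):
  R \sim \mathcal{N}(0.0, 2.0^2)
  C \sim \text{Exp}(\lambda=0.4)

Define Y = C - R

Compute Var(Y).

For independent RVs: Var(aX + bY) = a²Var(X) + b²Var(Y)
Var(R) = 4
Var(C) = 6.25
Var(Y) = (-1)²*4 + 1²*6.25
= 1*4 + 1*6.25 = 10.25

10.25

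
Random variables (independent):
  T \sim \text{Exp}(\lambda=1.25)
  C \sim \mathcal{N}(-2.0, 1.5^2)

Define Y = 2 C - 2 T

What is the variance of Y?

For independent RVs: Var(aX + bY) = a²Var(X) + b²Var(Y)
Var(T) = 0.64
Var(C) = 2.25
Var(Y) = (-2)²*0.64 + 2²*2.25
= 4*0.64 + 4*2.25 = 11.56

11.56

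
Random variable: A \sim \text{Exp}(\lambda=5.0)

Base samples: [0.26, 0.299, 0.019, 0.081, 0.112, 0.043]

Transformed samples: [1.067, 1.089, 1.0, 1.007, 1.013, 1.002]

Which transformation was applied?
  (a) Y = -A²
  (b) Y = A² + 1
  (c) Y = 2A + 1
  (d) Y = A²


Checking option (b) Y = A² + 1:
  A = 0.26 -> Y = 1.067 ✓
  A = 0.299 -> Y = 1.089 ✓
  A = 0.019 -> Y = 1.0 ✓
All samples match this transformation.

(b) A² + 1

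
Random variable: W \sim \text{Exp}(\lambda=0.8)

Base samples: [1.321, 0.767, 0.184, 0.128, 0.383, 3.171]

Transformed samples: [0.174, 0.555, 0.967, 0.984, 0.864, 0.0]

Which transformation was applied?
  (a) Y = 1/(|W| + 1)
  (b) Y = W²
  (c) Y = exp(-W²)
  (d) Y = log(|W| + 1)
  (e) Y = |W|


Checking option (c) Y = exp(-W²):
  W = 1.321 -> Y = 0.174 ✓
  W = 0.767 -> Y = 0.555 ✓
  W = 0.184 -> Y = 0.967 ✓
All samples match this transformation.

(c) exp(-W²)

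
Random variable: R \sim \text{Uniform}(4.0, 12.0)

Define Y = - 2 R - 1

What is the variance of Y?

For Y = aR + b: Var(Y) = a² * Var(R)
Var(R) = (12 - 4)^2/12 = 5.3333333
Var(Y) = (-2)² * 5.3333333 = 4 * 5.3333333 = 21.333333

21.333333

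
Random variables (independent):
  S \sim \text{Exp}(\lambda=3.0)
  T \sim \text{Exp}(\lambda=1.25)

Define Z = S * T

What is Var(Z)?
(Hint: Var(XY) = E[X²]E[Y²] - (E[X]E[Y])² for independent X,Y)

Var(XY) = E[X²]E[Y²] - (E[X]E[Y])²
E[S] = 0.33333333, Var(S) = 0.11111111
E[T] = 0.8, Var(T) = 0.64
E[S²] = 0.11111111 + 0.33333333² = 0.22222222
E[T²] = 0.64 + 0.8² = 1.28
Var(Z) = 0.22222222*1.28 - (0.33333333*0.8)²
= 0.28444444 - 0.071111111 = 0.21333333

0.21333333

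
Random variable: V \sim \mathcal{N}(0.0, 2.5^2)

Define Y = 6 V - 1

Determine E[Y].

For Y = 6V - 1:
E[Y] = 6 * E[V] - 1
E[V] = 0.0 = 0
E[Y] = 6 * 0 - 1 = -1

-1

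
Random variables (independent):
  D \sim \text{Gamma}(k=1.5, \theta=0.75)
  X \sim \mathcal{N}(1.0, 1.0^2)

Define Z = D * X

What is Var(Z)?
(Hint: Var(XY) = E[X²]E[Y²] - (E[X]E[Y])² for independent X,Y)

Var(XY) = E[X²]E[Y²] - (E[X]E[Y])²
E[D] = 1.125, Var(D) = 0.84375
E[X] = 1, Var(X) = 1
E[D²] = 0.84375 + 1.125² = 2.109375
E[X²] = 1 + 1² = 2
Var(Z) = 2.109375*2 - (1.125*1)²
= 4.21875 - 1.265625 = 2.953125

2.953125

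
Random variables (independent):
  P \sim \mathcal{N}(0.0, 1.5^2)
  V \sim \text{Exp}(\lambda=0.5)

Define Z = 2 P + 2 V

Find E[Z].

E[Z] = 2*E[P] + 2*E[V]
E[P] = 0
E[V] = 2
E[Z] = 2*0 + 2*2 = 4

4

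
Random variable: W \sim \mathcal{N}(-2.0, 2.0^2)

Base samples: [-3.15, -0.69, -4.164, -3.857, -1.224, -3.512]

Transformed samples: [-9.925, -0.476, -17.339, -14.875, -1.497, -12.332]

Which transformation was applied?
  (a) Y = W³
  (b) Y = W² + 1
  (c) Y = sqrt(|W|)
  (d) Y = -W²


Checking option (d) Y = -W²:
  W = -3.15 -> Y = -9.925 ✓
  W = -0.69 -> Y = -0.476 ✓
  W = -4.164 -> Y = -17.339 ✓
All samples match this transformation.

(d) -W²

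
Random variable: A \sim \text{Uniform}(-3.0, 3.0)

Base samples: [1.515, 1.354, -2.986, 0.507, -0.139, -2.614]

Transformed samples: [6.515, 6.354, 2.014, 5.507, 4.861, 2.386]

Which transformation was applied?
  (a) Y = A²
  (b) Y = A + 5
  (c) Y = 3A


Checking option (b) Y = A + 5:
  A = 1.515 -> Y = 6.515 ✓
  A = 1.354 -> Y = 6.354 ✓
  A = -2.986 -> Y = 2.014 ✓
All samples match this transformation.

(b) A + 5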